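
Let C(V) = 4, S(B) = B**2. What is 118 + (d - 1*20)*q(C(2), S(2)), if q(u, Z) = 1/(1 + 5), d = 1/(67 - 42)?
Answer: 17201/150 ≈ 114.67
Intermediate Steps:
d = 1/25 ≈ 0.040000
q(u, Z) = 1/6
118 + (d - 1*20)*q(C(2), S(2)) = 118 + (1/25 - 1*20)*(1/6) = 118 + (1/25 - 20)*(1/6) = 118 - 499/25*1/6 = 118 - 499/150 = 17201/150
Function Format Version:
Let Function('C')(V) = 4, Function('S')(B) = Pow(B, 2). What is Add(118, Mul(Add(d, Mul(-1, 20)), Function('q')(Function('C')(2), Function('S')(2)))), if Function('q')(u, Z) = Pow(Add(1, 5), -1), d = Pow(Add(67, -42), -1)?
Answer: Rational(17201, 150) ≈ 114.67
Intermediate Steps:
d = Rational(1, 25) (d = Pow(25, -1) = Rational(1, 25) ≈ 0.040000)
Function('q')(u, Z) = Rational(1, 6) (Function('q')(u, Z) = Pow(6, -1) = Rational(1, 6))
Add(118, Mul(Add(d, Mul(-1, 20)), Function('q')(Function('C')(2), Function('S')(2)))) = Add(118, Mul(Add(Rational(1, 25), Mul(-1, 20)), Rational(1, 6))) = Add(118, Mul(Add(Rational(1, 25), -20), Rational(1, 6))) = Add(118, Mul(Rational(-499, 25), Rational(1, 6))) = Add(118, Rational(-499, 150)) = Rational(17201, 150)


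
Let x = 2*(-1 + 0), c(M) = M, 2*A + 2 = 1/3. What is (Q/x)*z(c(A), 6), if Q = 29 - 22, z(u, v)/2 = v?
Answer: -42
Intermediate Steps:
A = -5/6 (A = -1 + (1/2)/3 = -1 + (1/2)*(1/3) = -1 + 1/6 = -5/6 ≈ -0.83333)
z(u, v) = 2*v
x = -2 (x = 2*(-1) = -2)
Q = 7
(Q/x)*z(c(A), 6) = (7/(-2))*(2*6) = (7*(-1/2))*12 = -7/2*12 = -42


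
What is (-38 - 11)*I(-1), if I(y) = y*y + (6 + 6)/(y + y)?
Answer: 245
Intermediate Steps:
I(y) = y² + 6/y (I(y) = y² + 12/((2*y)) = y² + 12*(1/(2*y)) = y² + 6/y)
(-38 - 11)*I(-1) = (-38 - 11)*((6 + (-1)³)/(-1)) = -(-49)*(6 - 1) = -(-49)*5 = -49*(-5) = 245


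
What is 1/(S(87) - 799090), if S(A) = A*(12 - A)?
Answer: -1/805615 ≈ -1.2413e-6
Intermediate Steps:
1/(S(87) - 799090) = 1/(87*(12 - 1*87) - 799090) = 1/(87*(12 - 87) - 799090) = 1/(87*(-75) - 799090) = 1/(-6525 - 799090) = 1/(-805615) = -1/805615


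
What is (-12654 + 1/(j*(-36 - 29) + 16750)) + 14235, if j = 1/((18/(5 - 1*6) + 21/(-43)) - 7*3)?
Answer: 44970432093/28444295 ≈ 1581.0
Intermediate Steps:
j = -43/1698 (j = 1/((18/(5 - 6) + 21*(-1/43)) - 21) = 1/((18/(-1) - 21/43) - 21) = 1/((18*(-1) - 21/43) - 21) = 1/((-18 - 21/43) - 21) = 1/(-795/43 - 21) = 1/(-1698/43) = -43/1698 ≈ -0.025324)
(-12654 + 1/(j*(-36 - 29) + 16750)) + 14235 = (-12654 + 1/(-43*(-36 - 29)/1698 + 16750)) + 14235 = (-12654 + 1/(-43/1698*(-65) + 16750)) + 14235 = (-12654 + 1/(2795/1698 + 16750)) + 14235 = (-12654 + 1/(28444295/1698)) + 14235 = (-12654 + 1698/28444295) + 14235 = -359934107232/28444295 + 14235 = 44970432093/28444295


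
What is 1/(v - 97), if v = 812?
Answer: 1/715 ≈ 0.0013986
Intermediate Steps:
1/(v - 97) = 1/(812 - 97) = 1/715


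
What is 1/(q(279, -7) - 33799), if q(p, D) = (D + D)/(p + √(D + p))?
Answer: -2621758537/88612948811153 - 56*√17/88612948811153 ≈ -2.9587e-5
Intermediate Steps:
q(p, D) = 2*D/(p + √(D + p)) (q(p, D) = (2*D)/(p + √(D + p)) = 2*D/(p + √(D + p)))
1/(q(279, -7) - 33799) = 1/(2*(-7)/(279 + √(-7 + 279)) - 33799) = 1/(2*(-7)/(279 + √272) - 33799) = 1/(2*(-7)/(279 + 4*√17) - 33799) = 1/(-14/(279 + 4*√17) - 33799) = 1/(-33799 - 14/(279 + 4*√17))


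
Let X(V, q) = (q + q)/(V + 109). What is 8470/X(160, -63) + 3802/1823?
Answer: -296649917/16407 ≈ -18081.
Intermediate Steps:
X(V, q) = 2*q/(109 + V) (X(V, q) = (2*q)/(109 + V) = 2*q/(109 + V))
8470/X(160, -63) + 3802/1823 = 8470/((2*(-63)/(109 + 160))) + 3802/1823 = 8470/((2*(-63)/269)) + 3802*(1/1823) = 8470/((2*(-63)*(1/269))) + 3802/1823 = 8470/(-126/269) + 3802/1823 = 8470*(-269/126) + 3802/1823 = -162745/9 + 3802/1823 = -296649917/16407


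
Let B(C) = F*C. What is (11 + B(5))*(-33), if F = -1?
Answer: -198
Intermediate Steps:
B(C) = -C
(11 + B(5))*(-33) = (11 - 1*5)*(-33) = (11 - 5)*(-33) = 6*(-33) = -198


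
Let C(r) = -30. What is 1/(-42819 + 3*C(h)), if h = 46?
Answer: -1/42909 ≈ -2.3305e-5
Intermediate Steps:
1/(-42819 + 3*C(h)) = 1/(-42819 + 3*(-30)) = 1/(-42819 - 90) = 1/(-42909) = -1/42909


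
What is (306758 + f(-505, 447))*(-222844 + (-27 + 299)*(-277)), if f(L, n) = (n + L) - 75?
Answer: -91431895500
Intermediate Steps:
f(L, n) = -75 + L + n (f(L, n) = (L + n) - 75 = -75 + L + n)
(306758 + f(-505, 447))*(-222844 + (-27 + 299)*(-277)) = (306758 + (-75 - 505 + 447))*(-222844 + (-27 + 299)*(-277)) = (306758 - 133)*(-222844 + 272*(-277)) = 306625*(-222844 - 75344) = 306625*(-298188) = -91431895500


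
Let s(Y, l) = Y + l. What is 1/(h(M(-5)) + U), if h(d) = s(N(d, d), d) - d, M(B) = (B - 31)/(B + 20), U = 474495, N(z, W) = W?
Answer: 5/2372463 ≈ 2.1075e-6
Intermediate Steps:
M(B) = (-31 + B)/(20 + B)
h(d) = d (h(d) = (d + d) - d = 2*d - d = d)
1/(h(M(-5)) + U) = 1/((-31 - 5)/(20 - 5) + 474495) = 1/(-36/15 + 474495) = 1/((1/15)*(-36) + 474495) = 1/(-12/5 + 474495) = 1/(2372463/5) = 5/2372463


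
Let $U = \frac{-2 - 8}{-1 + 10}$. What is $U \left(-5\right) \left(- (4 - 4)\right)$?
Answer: $0$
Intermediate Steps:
$U = - \frac{10}{9} \approx -1.1111$
$U \left(-5\right) \left(- (4 - 4)\right) = \left(- \frac{10}{9}\right) \left(-5\right) \left(- (4 - 4)\right) = \frac{50 \left(\left(-1\right) 0\right)}{9} = \frac{50}{9} \cdot 0 = 0$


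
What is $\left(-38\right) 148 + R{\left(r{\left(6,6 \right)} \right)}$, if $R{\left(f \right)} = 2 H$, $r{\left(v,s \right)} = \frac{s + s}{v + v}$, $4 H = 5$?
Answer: $- \frac{11243}{2} \approx -5621.5$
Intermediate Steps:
$H = \frac{5}{4}$ ($H = \frac{1}{4} \cdot 5 = \frac{5}{4} \approx 1.25$)
$r{\left(v,s \right)} = \frac{s}{v}$ ($r{\left(v,s \right)} = \frac{2 s}{2 v} = 2 s \frac{1}{2 v} = \frac{s}{v}$)
$R{\left(f \right)} = \frac{5}{2}$ ($R{\left(f \right)} = 2 \cdot \frac{5}{4} = \frac{5}{2}$)
$\left(-38\right) 148 + R{\left(r{\left(6,6 \right)} \right)} = \left(-38\right) 148 + \frac{5}{2} = -5624 + \frac{5}{2} = - \frac{11243}{2}$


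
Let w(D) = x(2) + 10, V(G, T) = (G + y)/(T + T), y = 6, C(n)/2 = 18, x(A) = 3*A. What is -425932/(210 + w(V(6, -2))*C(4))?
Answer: -212966/393 ≈ -541.90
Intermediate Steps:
C(n) = 36 (C(n) = 2*18 = 36)
V(G, T) = (6 + G)/(2*T) (V(G, T) = (G + 6)/(T + T) = (6 + G)/((2*T)) = (6 + G)*(1/(2*T)) = (6 + G)/(2*T))
w(D) = 16 (w(D) = 3*2 + 10 = 6 + 10 = 16)
-425932/(210 + w(V(6, -2))*C(4)) = -425932/(210 + 16*36) = -425932/(210 + 576) = -425932/786 = -425932*1/786 = -212966/393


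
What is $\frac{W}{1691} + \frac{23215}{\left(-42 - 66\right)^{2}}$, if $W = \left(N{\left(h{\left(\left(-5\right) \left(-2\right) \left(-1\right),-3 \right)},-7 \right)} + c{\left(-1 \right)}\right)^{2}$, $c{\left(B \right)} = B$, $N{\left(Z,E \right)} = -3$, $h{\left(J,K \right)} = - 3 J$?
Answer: $\frac{39443189}{19723824} \approx 1.9998$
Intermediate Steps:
$W = 16$ ($W = \left(-3 - 1\right)^{2} = \left(-4\right)^{2} = 16$)
$\frac{W}{1691} + \frac{23215}{\left(-42 - 66\right)^{2}} = \frac{16}{1691} + \frac{23215}{\left(-42 - 66\right)^{2}} = 16 \cdot \frac{1}{1691} + \frac{23215}{\left(-108\right)^{2}} = \frac{16}{1691} + \frac{23215}{11664} = \frac{39443189}{19723824}$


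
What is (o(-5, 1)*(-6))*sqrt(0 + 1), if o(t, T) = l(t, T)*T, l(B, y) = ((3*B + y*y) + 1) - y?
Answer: 84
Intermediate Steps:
l(B, y) = 1 + y**2 - y + 3*B (l(B, y) = ((3*B + y**2) + 1) - y = ((y**2 + 3*B) + 1) - y = (1 + y**2 + 3*B) - y = 1 + y**2 - y + 3*B)
o(t, T) = T*(1 + T**2 - T + 3*t) (o(t, T) = (1 + T**2 - T + 3*t)*T = T*(1 + T**2 - T + 3*t))
(o(-5, 1)*(-6))*sqrt(0 + 1) = ((1*(1 + 1**2 - 1*1 + 3*(-5)))*(-6))*sqrt(0 + 1) = ((1*(1 + 1 - 1 - 15))*(-6))*sqrt(1) = ((1*(-14))*(-6))*1 = -14*(-6)*1 = 84*1 = 84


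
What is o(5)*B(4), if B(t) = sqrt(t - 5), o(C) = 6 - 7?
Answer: -I ≈ -1.0*I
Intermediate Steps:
o(C) = -1
B(t) = sqrt(-5 + t)
o(5)*B(4) = -sqrt(-5 + 4) = -sqrt(-1) = -I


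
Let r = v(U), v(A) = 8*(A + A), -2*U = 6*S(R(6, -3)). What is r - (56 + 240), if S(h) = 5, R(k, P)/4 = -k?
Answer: -536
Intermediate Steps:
R(k, P) = -4*k (R(k, P) = 4*(-k) = -4*k)
U = -15 (U = -3*5 = -½*30 = -15)
v(A) = 16*A (v(A) = 8*(2*A) = 16*A)
r = -240 (r = 16*(-15) = -240)
r - (56 + 240) = -240 - (56 + 240) = -240 - 1*296 = -240 - 296 = -536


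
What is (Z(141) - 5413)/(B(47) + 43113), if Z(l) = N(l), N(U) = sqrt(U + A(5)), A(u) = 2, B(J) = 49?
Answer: -5413/43162 + sqrt(143)/43162 ≈ -0.12513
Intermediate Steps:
N(U) = sqrt(2 + U) (N(U) = sqrt(U + 2) = sqrt(2 + U))
Z(l) = sqrt(2 + l)
(Z(141) - 5413)/(B(47) + 43113) = (sqrt(2 + 141) - 5413)/(49 + 43113) = (sqrt(143) - 5413)/43162 = (-5413 + sqrt(143))*(1/43162) = -5413/43162 + sqrt(143)/43162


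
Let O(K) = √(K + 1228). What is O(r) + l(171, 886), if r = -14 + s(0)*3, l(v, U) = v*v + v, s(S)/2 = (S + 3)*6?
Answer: 29412 + √1322 ≈ 29448.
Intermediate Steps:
s(S) = 36 + 12*S (s(S) = 2*((S + 3)*6) = 2*((3 + S)*6) = 2*(18 + 6*S) = 36 + 12*S)
l(v, U) = v + v² (l(v, U) = v² + v = v + v²)
r = 94 (r = -14 + (36 + 12*0)*3 = -14 + (36 + 0)*3 = -14 + 36*3 = -14 + 108 = 94)
O(K) = √(1228 + K)
O(r) + l(171, 886) = √(1228 + 94) + 171*(1 + 171) = √1322 + 171*172 = √1322 + 29412 = 29412 + √1322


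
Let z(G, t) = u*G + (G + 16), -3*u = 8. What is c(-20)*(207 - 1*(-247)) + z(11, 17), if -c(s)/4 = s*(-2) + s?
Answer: -108967/3 ≈ -36322.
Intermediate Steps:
u = -8/3 (u = -⅓*8 = -8/3 ≈ -2.6667)
c(s) = 4*s (c(s) = -4*(s*(-2) + s) = -4*(-2*s + s) = -(-4)*s = 4*s)
z(G, t) = 16 - 5*G/3 (z(G, t) = -8*G/3 + (G + 16) = -8*G/3 + (16 + G) = 16 - 5*G/3)
c(-20)*(207 - 1*(-247)) + z(11, 17) = (4*(-20))*(207 - 1*(-247)) + (16 - 5/3*11) = -80*(207 + 247) + (16 - 55/3) = -80*454 - 7/3 = -36320 - 7/3 = -108967/3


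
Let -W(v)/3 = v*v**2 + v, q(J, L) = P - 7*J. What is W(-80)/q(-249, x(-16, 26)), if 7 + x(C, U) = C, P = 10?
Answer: 1536240/1753 ≈ 876.35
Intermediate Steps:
x(C, U) = -7 + C
q(J, L) = 10 - 7*J
W(v) = -3*v - 3*v**3 (W(v) = -3*(v*v**2 + v) = -3*(v**3 + v) = -3*(v + v**3) = -3*v - 3*v**3)
W(-80)/q(-249, x(-16, 26)) = (-3*(-80)*(1 + (-80)**2))/(10 - 7*(-249)) = (-3*(-80)*(1 + 6400))/(10 + 1743) = -3*(-80)*6401/1753 = 1536240*(1/1753) = 1536240/1753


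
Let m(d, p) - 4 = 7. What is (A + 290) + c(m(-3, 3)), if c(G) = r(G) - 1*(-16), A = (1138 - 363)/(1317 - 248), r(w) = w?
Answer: 339648/1069 ≈ 317.73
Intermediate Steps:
A = 775/1069 ≈ 0.72498
m(d, p) = 11 (m(d, p) = 4 + 7 = 11)
c(G) = 16 + G (c(G) = G - 1*(-16) = G + 16 = 16 + G)
(A + 290) + c(m(-3, 3)) = (775/1069 + 290) + (16 + 11) = 310785/1069 + 27 = 339648/1069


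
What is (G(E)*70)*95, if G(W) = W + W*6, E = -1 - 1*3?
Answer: -186200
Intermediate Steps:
E = -4 (E = -1 - 3 = -4)
G(W) = 7*W (G(W) = W + 6*W = 7*W)
(G(E)*70)*95 = ((7*(-4))*70)*95 = -28*70*95 = -1960*95 = -186200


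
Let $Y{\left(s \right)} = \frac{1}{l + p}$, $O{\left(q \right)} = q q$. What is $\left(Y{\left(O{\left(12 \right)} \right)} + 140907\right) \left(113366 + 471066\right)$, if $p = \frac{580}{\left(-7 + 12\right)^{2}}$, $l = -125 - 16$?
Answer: $\frac{48504476814176}{589} \approx 8.2351 \cdot 10^{10}$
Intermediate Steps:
$l = -141$
$O{\left(q \right)} = q^{2}$
$p = \frac{116}{5}$ ($p = \frac{580}{5^{2}} = \frac{580}{25} = 580 \cdot \frac{1}{25} = \frac{116}{5} \approx 23.2$)
$Y{\left(s \right)} = - \frac{5}{589}$ ($Y{\left(s \right)} = \frac{1}{-141 + \frac{116}{5}} = \frac{1}{- \frac{589}{5}} = - \frac{5}{589}$)
$\left(Y{\left(O{\left(12 \right)} \right)} + 140907\right) \left(113366 + 471066\right) = \left(- \frac{5}{589} + 140907\right) \left(113366 + 471066\right) = \frac{82994218}{589} \cdot 584432 = \frac{48504476814176}{589}$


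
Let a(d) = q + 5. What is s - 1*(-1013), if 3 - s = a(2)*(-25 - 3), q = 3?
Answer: 1240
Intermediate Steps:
a(d) = 8 (a(d) = 3 + 5 = 8)
s = 227 (s = 3 - 8*(-25 - 3) = 3 - 8*(-28) = 3 - 1*(-224) = 3 + 224 = 227)
s - 1*(-1013) = 227 - 1*(-1013) = 227 + 1013 = 1240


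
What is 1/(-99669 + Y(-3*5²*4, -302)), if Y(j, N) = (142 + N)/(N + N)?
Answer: -151/15049979 ≈ -1.0033e-5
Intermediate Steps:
Y(j, N) = (142 + N)/(2*N) (Y(j, N) = (142 + N)/((2*N)) = (142 + N)*(1/(2*N)) = (142 + N)/(2*N))
1/(-99669 + Y(-3*5²*4, -302)) = 1/(-99669 + (½)*(142 - 302)/(-302)) = 1/(-99669 + (½)*(-1/302)*(-160)) = 1/(-99669 + 40/151) = 1/(-15049979/151) = -151/15049979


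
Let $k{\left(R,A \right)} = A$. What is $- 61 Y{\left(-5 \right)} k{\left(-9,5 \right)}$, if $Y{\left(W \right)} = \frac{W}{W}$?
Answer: $-305$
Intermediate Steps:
$Y{\left(W \right)} = 1$
$- 61 Y{\left(-5 \right)} k{\left(-9,5 \right)} = \left(-61\right) 1 \cdot 5 = \left(-61\right) 5 = -305$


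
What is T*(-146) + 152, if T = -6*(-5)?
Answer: -4228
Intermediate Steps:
T = 30
T*(-146) + 152 = 30*(-146) + 152 = -4380 + 152 = -4228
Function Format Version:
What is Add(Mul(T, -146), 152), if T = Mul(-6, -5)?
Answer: -4228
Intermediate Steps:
T = 30
Add(Mul(T, -146), 152) = Add(Mul(30, -146), 152) = Add(-4380, 152) = -4228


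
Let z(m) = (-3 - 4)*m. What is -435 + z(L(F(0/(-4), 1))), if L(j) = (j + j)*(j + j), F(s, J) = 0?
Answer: -435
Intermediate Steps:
L(j) = 4*j² (L(j) = (2*j)*(2*j) = 4*j²)
z(m) = -7*m
-435 + z(L(F(0/(-4), 1))) = -435 - 28*0² = -435 - 28*0 = -435 - 7*0 = -435 + 0 = -435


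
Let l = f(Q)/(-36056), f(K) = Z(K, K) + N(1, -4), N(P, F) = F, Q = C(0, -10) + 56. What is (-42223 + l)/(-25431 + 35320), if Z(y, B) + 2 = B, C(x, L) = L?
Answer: -190299066/44569723 ≈ -4.2697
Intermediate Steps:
Q = 46 (Q = -10 + 56 = 46)
Z(y, B) = -2 + B
f(K) = -6 + K (f(K) = (-2 + K) - 4 = -6 + K)
l = -5/4507 (l = (-6 + 46)/(-36056) = 40*(-1/36056) = -5/4507 ≈ -0.0011094)
(-42223 + l)/(-25431 + 35320) = (-42223 - 5/4507)/(-25431 + 35320) = -190299066/4507/9889 = -190299066/4507*1/9889 = -190299066/44569723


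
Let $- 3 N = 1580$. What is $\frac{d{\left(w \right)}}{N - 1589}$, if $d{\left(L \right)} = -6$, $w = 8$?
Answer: $\frac{18}{6347} \approx 0.002836$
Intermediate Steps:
$N = - \frac{1580}{3}$ ($N = \left(- \frac{1}{3}\right) 1580 = - \frac{1580}{3} \approx -526.67$)
$\frac{d{\left(w \right)}}{N - 1589} = - \frac{6}{- \frac{1580}{3} - 1589} = - \frac{6}{- \frac{6347}{3}} = \left(-6\right) \left(- \frac{3}{6347}\right) = \frac{18}{6347}$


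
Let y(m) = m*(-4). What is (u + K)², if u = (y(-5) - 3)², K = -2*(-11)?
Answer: 96721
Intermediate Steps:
y(m) = -4*m
K = 22
u = 289 (u = (-4*(-5) - 3)² = (20 - 3)² = 17² = 289)
(u + K)² = (289 + 22)² = 311² = 96721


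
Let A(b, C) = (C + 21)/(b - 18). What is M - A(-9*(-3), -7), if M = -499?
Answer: -4505/9 ≈ -500.56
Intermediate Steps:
A(b, C) = (21 + C)/(-18 + b)
M - A(-9*(-3), -7) = -499 - (21 - 7)/(-18 - 9*(-3)) = -499 - 14/(-18 + 27) = -499 - 14/9 = -4505/9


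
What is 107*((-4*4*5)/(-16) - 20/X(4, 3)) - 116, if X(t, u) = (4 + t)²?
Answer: 6169/16 ≈ 385.56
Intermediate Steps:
107*((-4*4*5)/(-16) - 20/X(4, 3)) - 116 = 107*((-4*4*5)/(-16) - 20/(4 + 4)²) - 116 = 107*(-16*5*(-1/16) - 20/(8²)) - 116 = 107*(-80*(-1/16) - 20/64) - 116 = 107*(5 - 20*1/64) - 116 = 107*(5 - 5/16) - 116 = 107*(75/16) - 116 = 8025/16 - 116 = 6169/16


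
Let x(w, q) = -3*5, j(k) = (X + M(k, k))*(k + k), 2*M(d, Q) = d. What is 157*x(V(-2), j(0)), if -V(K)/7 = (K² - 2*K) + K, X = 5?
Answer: -2355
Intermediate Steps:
V(K) = -7*K² + 7*K (V(K) = -7*((K² - 2*K) + K) = -7*(K² - K) = -7*K² + 7*K)
M(d, Q) = d/2
j(k) = 2*k*(5 + k/2) (j(k) = (5 + k/2)*(k + k) = (5 + k/2)*(2*k) = 2*k*(5 + k/2))
x(w, q) = -15
157*x(V(-2), j(0)) = 157*(-15) = -2355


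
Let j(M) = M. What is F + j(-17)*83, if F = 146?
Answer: -1265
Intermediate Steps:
F + j(-17)*83 = 146 - 17*83 = 146 - 1411 = -1265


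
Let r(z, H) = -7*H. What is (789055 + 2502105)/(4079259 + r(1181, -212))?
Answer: 3291160/4080743 ≈ 0.80651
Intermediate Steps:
(789055 + 2502105)/(4079259 + r(1181, -212)) = (789055 + 2502105)/(4079259 - 7*(-212)) = 3291160/(4079259 + 1484) = 3291160/4080743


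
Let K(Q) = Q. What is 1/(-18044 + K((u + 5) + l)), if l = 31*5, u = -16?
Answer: -1/17900 ≈ -5.5866e-5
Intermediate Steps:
l = 155
1/(-18044 + K((u + 5) + l)) = 1/(-18044 + ((-16 + 5) + 155)) = 1/(-18044 + (-11 + 155)) = 1/(-18044 + 144) = 1/(-17900) = -1/17900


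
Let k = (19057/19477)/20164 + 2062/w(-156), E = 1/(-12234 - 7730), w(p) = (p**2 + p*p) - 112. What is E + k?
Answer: 505206555784697/11898028748924360 ≈ 0.042461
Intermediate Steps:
w(p) = -112 + 2*p**2 (w(p) = (p**2 + p**2) - 112 = 2*p**2 - 112 = -112 + 2*p**2)
E = -1/19964 (E = 1/(-19964) = -1/19964 ≈ -5.0090e-5)
k = 101342923257/2383896763960 (k = (19057/19477)/20164 + 2062/(-112 + 2*(-156)**2) = (19057*(1/19477))*(1/20164) + 2062/(-112 + 2*24336) = (19057/19477)*(1/20164) + 2062/(-112 + 48672) = 19057/392734228 + 2062/48560 = 19057/392734228 + 2062*(1/48560) = 19057/392734228 + 1031/24280 = 101342923257/2383896763960 ≈ 0.042511)
E + k = -1/19964 + 101342923257/2383896763960 = 505206555784697/11898028748924360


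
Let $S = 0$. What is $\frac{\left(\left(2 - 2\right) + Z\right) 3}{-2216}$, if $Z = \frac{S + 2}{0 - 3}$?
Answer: $\frac{1}{1108} \approx 0.00090253$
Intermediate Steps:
$Z = - \frac{2}{3}$ ($Z = \frac{0 + 2}{0 - 3} = \frac{2}{-3} = 2 \left(- \frac{1}{3}\right) = - \frac{2}{3} \approx -0.66667$)
$\frac{\left(\left(2 - 2\right) + Z\right) 3}{-2216} = \frac{\left(\left(2 - 2\right) - \frac{2}{3}\right) 3}{-2216} = - \frac{\left(\left(2 - 2\right) - \frac{2}{3}\right) 3}{2216} = - \frac{\left(0 - \frac{2}{3}\right) 3}{2216} = - \frac{\left(- \frac{2}{3}\right) 3}{2216} = \left(- \frac{1}{2216}\right) \left(-2\right) = \frac{1}{1108}$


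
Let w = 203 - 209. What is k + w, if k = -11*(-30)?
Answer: 324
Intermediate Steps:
k = 330
w = -6
k + w = 330 - 6 = 324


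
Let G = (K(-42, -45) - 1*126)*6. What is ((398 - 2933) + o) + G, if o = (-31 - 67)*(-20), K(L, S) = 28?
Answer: -1163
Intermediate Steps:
o = 1960 (o = -98*(-20) = 1960)
G = -588 (G = (28 - 1*126)*6 = (28 - 126)*6 = -98*6 = -588)
((398 - 2933) + o) + G = ((398 - 2933) + 1960) - 588 = (-2535 + 1960) - 588 = -575 - 588 = -1163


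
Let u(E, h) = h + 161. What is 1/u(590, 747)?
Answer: 1/908 ≈ 0.0011013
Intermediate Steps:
u(E, h) = 161 + h
1/u(590, 747) = 1/(161 + 747) = 1/908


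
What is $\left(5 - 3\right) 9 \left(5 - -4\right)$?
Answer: $162$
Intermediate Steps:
$\left(5 - 3\right) 9 \left(5 - -4\right) = \left(5 - 3\right) 9 \left(5 + 4\right) = 2 \cdot 9 \cdot 9 = 18 \cdot 9 = 162$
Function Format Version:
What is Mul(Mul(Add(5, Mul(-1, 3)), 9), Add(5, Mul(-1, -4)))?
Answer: 162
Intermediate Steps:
Mul(Mul(Add(5, Mul(-1, 3)), 9), Add(5, Mul(-1, -4))) = Mul(Mul(Add(5, -3), 9), Add(5, 4)) = Mul(Mul(2, 9), 9) = Mul(18, 9) = 162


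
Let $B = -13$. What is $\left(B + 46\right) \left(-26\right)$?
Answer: $-858$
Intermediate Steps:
$\left(B + 46\right) \left(-26\right) = \left(-13 + 46\right) \left(-26\right) = 33 \left(-26\right) = -858$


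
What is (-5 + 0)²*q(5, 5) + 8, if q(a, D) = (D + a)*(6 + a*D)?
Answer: 7758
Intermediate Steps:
q(a, D) = (6 + D*a)*(D + a) (q(a, D) = (D + a)*(6 + D*a) = (6 + D*a)*(D + a))
(-5 + 0)²*q(5, 5) + 8 = (-5 + 0)²*(6*5 + 6*5 + 5*5² + 5*5²) + 8 = (-5)²*(30 + 30 + 5*25 + 5*25) + 8 = 25*(30 + 30 + 125 + 125) + 8 = 25*310 + 8 = 7750 + 8 = 7758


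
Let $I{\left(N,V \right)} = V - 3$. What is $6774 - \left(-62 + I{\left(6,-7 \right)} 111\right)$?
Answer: $7946$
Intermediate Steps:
$I{\left(N,V \right)} = -3 + V$ ($I{\left(N,V \right)} = V - 3 = -3 + V$)
$6774 - \left(-62 + I{\left(6,-7 \right)} 111\right) = 6774 - \left(-62 + \left(-3 - 7\right) 111\right) = 6774 - \left(-62 - 1110\right) = 6774 - -1172 = 6774 + 1172 = 7946$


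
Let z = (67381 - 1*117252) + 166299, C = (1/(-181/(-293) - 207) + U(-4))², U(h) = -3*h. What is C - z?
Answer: -425206929874791/3656620900 ≈ -1.1628e+5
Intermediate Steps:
C = 526128270409/3656620900 (C = (1/(-181/(-293) - 207) - 3*(-4))² = (1/(-181*(-1/293) - 207) + 12)² = (1/(181/293 - 207) + 12)² = (1/(-60470/293) + 12)² = (-293/60470 + 12)² = (725347/60470)² = 526128270409/3656620900 ≈ 143.88)
z = 116428 (z = (67381 - 117252) + 166299 = -49871 + 166299 = 116428)
C - z = 526128270409/3656620900 - 1*116428 = 526128270409/3656620900 - 116428 = -425206929874791/3656620900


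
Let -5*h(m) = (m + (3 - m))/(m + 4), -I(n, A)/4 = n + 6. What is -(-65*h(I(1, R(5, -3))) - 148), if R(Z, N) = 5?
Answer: 1197/8 ≈ 149.63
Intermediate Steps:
I(n, A) = -24 - 4*n (I(n, A) = -4*(n + 6) = -4*(6 + n) = -24 - 4*n)
h(m) = -3/(5*(4 + m)) (h(m) = -(m + (3 - m))/(5*(m + 4)) = -3/(5*(4 + m)))
-(-65*h(I(1, R(5, -3))) - 148) = -(-(-195)/(20 + 5*(-24 - 4*1)) - 148) = -(-(-195)/(20 + 5*(-24 - 4)) - 148) = -(-(-195)/(20 + 5*(-28)) - 148) = -(-(-195)/(20 - 140) - 148) = -(-(-195)/(-120) - 148) = -(-(-195)*(-1)/120 - 148) = -(-65*1/40 - 148) = -(-13/8 - 148) = -1*(-1197/8) = 1197/8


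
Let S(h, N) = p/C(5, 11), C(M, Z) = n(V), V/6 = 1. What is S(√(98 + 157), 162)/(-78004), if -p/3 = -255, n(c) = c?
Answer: -255/156008 ≈ -0.0016345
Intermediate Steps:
V = 6 (V = 6*1 = 6)
C(M, Z) = 6
p = 765 (p = -3*(-255) = 765)
S(h, N) = 255/2 (S(h, N) = 765/6 = 765*(⅙) = 255/2)
S(√(98 + 157), 162)/(-78004) = (255/2)/(-78004) = (255/2)*(-1/78004) = -255/156008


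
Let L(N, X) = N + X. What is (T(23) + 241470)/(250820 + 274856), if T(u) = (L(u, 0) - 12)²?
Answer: 241591/525676 ≈ 0.45958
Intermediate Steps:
T(u) = (-12 + u)² (T(u) = ((u + 0) - 12)² = (u - 12)² = (-12 + u)²)
(T(23) + 241470)/(250820 + 274856) = ((-12 + 23)² + 241470)/(250820 + 274856) = (11² + 241470)/525676 = (121 + 241470)*(1/525676) = 241591*(1/525676) = 241591/525676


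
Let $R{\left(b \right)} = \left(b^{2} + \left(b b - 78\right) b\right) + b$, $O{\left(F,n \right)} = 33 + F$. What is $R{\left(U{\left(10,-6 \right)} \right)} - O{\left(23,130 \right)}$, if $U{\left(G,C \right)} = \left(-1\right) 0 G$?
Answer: $-56$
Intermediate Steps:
$U{\left(G,C \right)} = 0$ ($U{\left(G,C \right)} = 0 G = 0$)
$R{\left(b \right)} = b + b^{2} + b \left(-78 + b^{2}\right)$ ($R{\left(b \right)} = \left(b^{2} + \left(b^{2} - 78\right) b\right) + b = \left(b^{2} + \left(-78 + b^{2}\right) b\right) + b = \left(b^{2} + b \left(-78 + b^{2}\right)\right) + b = b + b^{2} + b \left(-78 + b^{2}\right)$)
$R{\left(U{\left(10,-6 \right)} \right)} - O{\left(23,130 \right)} = 0 \left(-77 + 0 + 0^{2}\right) - \left(33 + 23\right) = 0 \left(-77 + 0 + 0\right) - 56 = 0 \left(-77\right) - 56 = 0 - 56 = -56$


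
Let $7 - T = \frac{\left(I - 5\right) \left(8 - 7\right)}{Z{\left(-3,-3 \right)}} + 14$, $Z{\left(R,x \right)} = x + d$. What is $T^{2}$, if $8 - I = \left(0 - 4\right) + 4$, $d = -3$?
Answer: $\frac{169}{4} \approx 42.25$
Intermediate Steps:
$Z{\left(R,x \right)} = -3 + x$ ($Z{\left(R,x \right)} = x - 3 = -3 + x$)
$I = 8$ ($I = 8 - \left(\left(0 - 4\right) + 4\right) = 8 - \left(-4 + 4\right) = 8 - 0 = 8 + 0 = 8$)
$T = - \frac{13}{2}$ ($T = 7 - \left(\frac{\left(8 - 5\right) \left(8 - 7\right)}{-3 - 3} + 14\right) = 7 - \left(\frac{3 \cdot 1}{-6} + 14\right) = 7 - \left(\left(- \frac{1}{6}\right) 3 + 14\right) = 7 - \left(- \frac{1}{2} + 14\right) = 7 - \frac{27}{2} = - \frac{13}{2} \approx -6.5$)
$T^{2} = \left(- \frac{13}{2}\right)^{2} = \frac{169}{4}$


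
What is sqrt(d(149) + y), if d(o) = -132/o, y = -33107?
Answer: 35*I*sqrt(600023)/149 ≈ 181.96*I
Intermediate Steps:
sqrt(d(149) + y) = sqrt(-132/149 - 33107) = sqrt(-4933075/149) = 35*I*sqrt(600023)/149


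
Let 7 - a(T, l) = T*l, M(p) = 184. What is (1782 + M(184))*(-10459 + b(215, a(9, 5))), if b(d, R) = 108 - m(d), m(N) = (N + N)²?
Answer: -383863466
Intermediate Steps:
a(T, l) = 7 - T*l
m(N) = 4*N² (m(N) = (2*N)² = 4*N²)
b(d, R) = 108 - 4*d²
(1782 + M(184))*(-10459 + b(215, a(9, 5))) = (1782 + 184)*(-10459 + (108 - 4*215²)) = 1966*(-10459 + (108 - 4*46225)) = 1966*(-10459 + (108 - 184900)) = 1966*(-10459 - 184792) = 1966*(-195251) = -383863466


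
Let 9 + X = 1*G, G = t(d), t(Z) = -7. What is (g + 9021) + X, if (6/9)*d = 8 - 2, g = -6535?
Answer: 2470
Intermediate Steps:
d = 9 (d = 3*(8 - 2)/2 = (3/2)*6 = 9)
G = -7
X = -16 (X = -9 + 1*(-7) = -9 - 7 = -16)
(g + 9021) + X = (-6535 + 9021) - 16 = 2486 - 16 = 2470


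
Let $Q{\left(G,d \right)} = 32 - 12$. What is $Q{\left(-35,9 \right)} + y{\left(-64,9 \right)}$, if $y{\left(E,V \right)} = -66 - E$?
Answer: $18$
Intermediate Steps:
$Q{\left(G,d \right)} = 20$ ($Q{\left(G,d \right)} = 32 - 12 = 20$)
$Q{\left(-35,9 \right)} + y{\left(-64,9 \right)} = 20 - 2 = 18$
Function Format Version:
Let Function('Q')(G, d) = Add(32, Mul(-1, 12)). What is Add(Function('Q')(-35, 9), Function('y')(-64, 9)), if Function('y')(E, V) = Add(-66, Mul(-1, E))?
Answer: 18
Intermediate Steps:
Function('Q')(G, d) = 20 (Function('Q')(G, d) = Add(32, -12) = 20)
Add(Function('Q')(-35, 9), Function('y')(-64, 9)) = Add(20, Add(-66, Mul(-1, -64))) = Add(20, Add(-66, 64)) = Add(20, -2) = 18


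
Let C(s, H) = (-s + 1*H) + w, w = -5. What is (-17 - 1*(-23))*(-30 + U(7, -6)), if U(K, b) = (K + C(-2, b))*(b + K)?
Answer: -192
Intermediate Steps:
C(s, H) = -5 + H - s (C(s, H) = (-s + 1*H) - 5 = (-s + H) - 5 = (H - s) - 5 = -5 + H - s)
U(K, b) = (K + b)*(-3 + K + b) (U(K, b) = (K + (-5 + b - 1*(-2)))*(b + K) = (K + (-5 + b + 2))*(K + b) = (K + (-3 + b))*(K + b) = (-3 + K + b)*(K + b) = (K + b)*(-3 + K + b))
(-17 - 1*(-23))*(-30 + U(7, -6)) = (-17 - 1*(-23))*(-30 + (7² + 7*(-6) + 7*(-3 - 6) - 6*(-3 - 6))) = (-17 + 23)*(-30 + (49 - 42 + 7*(-9) - 6*(-9))) = 6*(-30 + (49 - 42 - 63 + 54)) = 6*(-30 - 2) = 6*(-32) = -192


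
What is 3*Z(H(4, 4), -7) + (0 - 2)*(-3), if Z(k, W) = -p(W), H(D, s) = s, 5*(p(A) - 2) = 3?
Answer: -9/5 ≈ -1.8000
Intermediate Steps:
p(A) = 13/5 (p(A) = 2 + (⅕)*3 = 2 + ⅗ = 13/5)
Z(k, W) = -13/5 (Z(k, W) = -1*13/5 = -13/5)
3*Z(H(4, 4), -7) + (0 - 2)*(-3) = 3*(-13/5) + (0 - 2)*(-3) = -39/5 - 2*(-3) = -39/5 + 6 = -9/5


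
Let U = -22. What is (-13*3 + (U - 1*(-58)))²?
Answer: 9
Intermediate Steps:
(-13*3 + (U - 1*(-58)))² = (-13*3 + (-22 - 1*(-58)))² = (-39 + (-22 + 58))² = (-39 + 36)² = (-3)² = 9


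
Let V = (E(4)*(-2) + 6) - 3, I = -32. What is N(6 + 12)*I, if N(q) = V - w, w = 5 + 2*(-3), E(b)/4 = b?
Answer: 896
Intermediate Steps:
E(b) = 4*b
V = -29 (V = ((4*4)*(-2) + 6) - 3 = (16*(-2) + 6) - 3 = (-32 + 6) - 3 = -26 - 3 = -29)
w = -1 (w = 5 - 6 = -1)
N(q) = -28 (N(q) = -29 - 1*(-1) = -29 + 1 = -28)
N(6 + 12)*I = -28*(-32) = 896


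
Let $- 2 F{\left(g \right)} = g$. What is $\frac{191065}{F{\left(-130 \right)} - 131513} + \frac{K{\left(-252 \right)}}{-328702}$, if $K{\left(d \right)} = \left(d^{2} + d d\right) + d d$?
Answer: $- \frac{43922934503}{21603610248} \approx -2.0331$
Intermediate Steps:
$F{\left(g \right)} = - \frac{g}{2}$
$K{\left(d \right)} = 3 d^{2}$ ($K{\left(d \right)} = \left(d^{2} + d^{2}\right) + d^{2} = 2 d^{2} + d^{2} = 3 d^{2}$)
$\frac{191065}{F{\left(-130 \right)} - 131513} + \frac{K{\left(-252 \right)}}{-328702} = \frac{191065}{\left(- \frac{1}{2}\right) \left(-130\right) - 131513} + \frac{3 \left(-252\right)^{2}}{-328702} = \frac{191065}{65 - 131513} + 3 \cdot 63504 \left(- \frac{1}{328702}\right) = \frac{191065}{-131448} + 190512 \left(- \frac{1}{328702}\right) = 191065 \left(- \frac{1}{131448}\right) - \frac{95256}{164351} = - \frac{191065}{131448} - \frac{95256}{164351} = - \frac{43922934503}{21603610248}$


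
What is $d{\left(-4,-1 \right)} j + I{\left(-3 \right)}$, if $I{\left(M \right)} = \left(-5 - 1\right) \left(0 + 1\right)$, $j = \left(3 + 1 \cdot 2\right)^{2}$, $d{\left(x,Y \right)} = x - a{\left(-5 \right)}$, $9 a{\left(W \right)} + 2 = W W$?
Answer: $- \frac{1529}{9} \approx -169.89$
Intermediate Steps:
$a{\left(W \right)} = - \frac{2}{9} + \frac{W^{2}}{9}$ ($a{\left(W \right)} = - \frac{2}{9} + \frac{W W}{9} = - \frac{2}{9} + \frac{W^{2}}{9}$)
$d{\left(x,Y \right)} = - \frac{23}{9} + x$ ($d{\left(x,Y \right)} = x - \left(- \frac{2}{9} + \frac{\left(-5\right)^{2}}{9}\right) = x - \left(- \frac{2}{9} + \frac{1}{9} \cdot 25\right) = x - \left(- \frac{2}{9} + \frac{25}{9}\right) = x - \frac{23}{9} = - \frac{23}{9} + x$)
$j = 25$ ($j = \left(3 + 2\right)^{2} = 5^{2} = 25$)
$I{\left(M \right)} = -6$ ($I{\left(M \right)} = \left(-6\right) 1 = -6$)
$d{\left(-4,-1 \right)} j + I{\left(-3 \right)} = \left(- \frac{23}{9} - 4\right) 25 - 6 = \left(- \frac{59}{9}\right) 25 - 6 = - \frac{1475}{9} - 6 = - \frac{1529}{9}$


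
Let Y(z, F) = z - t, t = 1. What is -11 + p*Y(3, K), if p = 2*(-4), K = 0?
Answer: -27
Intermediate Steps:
Y(z, F) = -1 + z (Y(z, F) = z - 1*1 = z - 1 = -1 + z)
p = -8
-11 + p*Y(3, K) = -11 - 8*(-1 + 3) = -11 - 8*2 = -11 - 16 = -27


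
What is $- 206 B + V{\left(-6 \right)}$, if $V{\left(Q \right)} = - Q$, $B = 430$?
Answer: $-88574$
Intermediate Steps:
$- 206 B + V{\left(-6 \right)} = \left(-206\right) 430 - -6 = -88580 + 6 = -88574$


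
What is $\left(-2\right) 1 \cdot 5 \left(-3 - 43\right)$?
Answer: $460$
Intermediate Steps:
$\left(-2\right) 1 \cdot 5 \left(-3 - 43\right) = \left(-2\right) 5 \left(-46\right) = \left(-10\right) \left(-46\right) = 460$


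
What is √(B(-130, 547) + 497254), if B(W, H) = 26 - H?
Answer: √496733 ≈ 704.79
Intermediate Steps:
√(B(-130, 547) + 497254) = √((26 - 1*547) + 497254) = √((26 - 547) + 497254) = √(-521 + 497254) = √496733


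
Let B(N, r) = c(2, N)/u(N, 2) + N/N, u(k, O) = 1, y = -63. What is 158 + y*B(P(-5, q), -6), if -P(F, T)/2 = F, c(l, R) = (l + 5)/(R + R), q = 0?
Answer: 1459/20 ≈ 72.950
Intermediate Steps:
c(l, R) = (5 + l)/(2*R) (c(l, R) = (5 + l)/((2*R)) = (5 + l)*(1/(2*R)) = (5 + l)/(2*R))
P(F, T) = -2*F
B(N, r) = 1 + 7/(2*N) (B(N, r) = ((5 + 2)/(2*N))/1 + N/N = ((½)*7/N)*1 + 1 = (7/(2*N))*1 + 1 = 7/(2*N) + 1 = 1 + 7/(2*N))
158 + y*B(P(-5, q), -6) = 158 - 63*(7/2 - 2*(-5))/((-2*(-5))) = 158 - 63*(7/2 + 10)/10 = 158 - 63*27/(10*2) = 158 - 63*27/20 = 158 - 1701/20 = 1459/20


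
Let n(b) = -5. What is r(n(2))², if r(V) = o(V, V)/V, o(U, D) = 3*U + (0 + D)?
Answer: 16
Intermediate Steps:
o(U, D) = D + 3*U (o(U, D) = 3*U + D = D + 3*U)
r(V) = 4 (r(V) = (V + 3*V)/V = (4*V)/V = 4)
r(n(2))² = 4² = 16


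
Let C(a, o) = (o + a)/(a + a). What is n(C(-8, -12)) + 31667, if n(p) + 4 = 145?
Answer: 31808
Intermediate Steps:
C(a, o) = (a + o)/(2*a) (C(a, o) = (a + o)/((2*a)) = (a + o)*(1/(2*a)) = (a + o)/(2*a))
n(p) = 141 (n(p) = -4 + 145 = 141)
n(C(-8, -12)) + 31667 = 141 + 31667 = 31808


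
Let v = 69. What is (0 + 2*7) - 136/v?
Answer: 830/69 ≈ 12.029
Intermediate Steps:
(0 + 2*7) - 136/v = (0 + 2*7) - 136/69 = (0 + 14) - 136/69 = 14 - 2*68/69 = 14 - 136/69 = 830/69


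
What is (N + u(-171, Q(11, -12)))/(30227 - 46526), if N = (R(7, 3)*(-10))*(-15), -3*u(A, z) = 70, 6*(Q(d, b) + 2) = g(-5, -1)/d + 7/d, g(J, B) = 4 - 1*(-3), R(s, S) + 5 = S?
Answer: 970/48897 ≈ 0.019838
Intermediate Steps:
R(s, S) = -5 + S
g(J, B) = 7 (g(J, B) = 4 + 3 = 7)
Q(d, b) = -2 + 7/(3*d) (Q(d, b) = -2 + (7/d + 7/d)/6 = -2 + (14/d)/6 = -2 + 7/(3*d))
u(A, z) = -70/3 (u(A, z) = -1/3*70 = -70/3)
N = -300 (N = ((-5 + 3)*(-10))*(-15) = -2*(-10)*(-15) = 20*(-15) = -300)
(N + u(-171, Q(11, -12)))/(30227 - 46526) = (-300 - 70/3)/(30227 - 46526) = -970/3/(-16299) = -970/3*(-1/16299) = 970/48897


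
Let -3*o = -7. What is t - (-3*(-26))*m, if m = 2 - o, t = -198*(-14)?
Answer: 2798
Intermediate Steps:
o = 7/3 (o = -⅓*(-7) = 7/3 ≈ 2.3333)
t = 2772
m = -⅓ (m = 2 - 1*7/3 = 2 - 7/3 = -⅓ ≈ -0.33333)
t - (-3*(-26))*m = 2772 - (-3*(-26))*(-1)/3 = 2772 - 78*(-1)/3 = 2772 - 1*(-26) = 2772 + 26 = 2798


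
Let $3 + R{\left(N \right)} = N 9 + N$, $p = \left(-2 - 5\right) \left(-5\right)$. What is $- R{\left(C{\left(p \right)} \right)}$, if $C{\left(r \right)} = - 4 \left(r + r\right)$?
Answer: $2803$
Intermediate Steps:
$p = 35$ ($p = \left(-7\right) \left(-5\right) = 35$)
$C{\left(r \right)} = - 8 r$ ($C{\left(r \right)} = - 4 \cdot 2 r = - 8 r$)
$R{\left(N \right)} = -3 + 10 N$ ($R{\left(N \right)} = -3 + \left(N 9 + N\right) = -3 + \left(9 N + N\right) = -3 + 10 N$)
$- R{\left(C{\left(p \right)} \right)} = - (-3 + 10 \left(\left(-8\right) 35\right)) = - (-3 + 10 \left(-280\right)) = - (-3 - 2800) = \left(-1\right) \left(-2803\right) = 2803$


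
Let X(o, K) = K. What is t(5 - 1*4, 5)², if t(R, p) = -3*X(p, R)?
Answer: 9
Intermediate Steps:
t(R, p) = -3*R
t(5 - 1*4, 5)² = (-3*(5 - 1*4))² = (-3*(5 - 4))² = (-3*1)² = (-3)² = 9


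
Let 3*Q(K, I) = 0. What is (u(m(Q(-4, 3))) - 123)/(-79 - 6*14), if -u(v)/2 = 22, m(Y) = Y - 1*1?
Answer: 167/163 ≈ 1.0245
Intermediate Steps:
Q(K, I) = 0 (Q(K, I) = (⅓)*0 = 0)
m(Y) = -1 + Y (m(Y) = Y - 1 = -1 + Y)
u(v) = -44 (u(v) = -2*22 = -44)
(u(m(Q(-4, 3))) - 123)/(-79 - 6*14) = (-44 - 123)/(-79 - 6*14) = -167/(-79 - 84) = -167/(-163) = -167*(-1/163) = 167/163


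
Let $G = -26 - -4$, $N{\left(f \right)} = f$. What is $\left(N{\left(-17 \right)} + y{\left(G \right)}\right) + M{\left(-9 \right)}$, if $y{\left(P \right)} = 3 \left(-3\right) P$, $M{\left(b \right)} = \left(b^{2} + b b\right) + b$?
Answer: $334$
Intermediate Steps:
$G = -22$ ($G = -26 + 4 = -22$)
$M{\left(b \right)} = b + 2 b^{2}$ ($M{\left(b \right)} = \left(b^{2} + b^{2}\right) + b = 2 b^{2} + b = b + 2 b^{2}$)
$y{\left(P \right)} = - 9 P$
$\left(N{\left(-17 \right)} + y{\left(G \right)}\right) + M{\left(-9 \right)} = \left(-17 - -198\right) - 9 \left(1 + 2 \left(-9\right)\right) = \left(-17 + 198\right) - 9 \left(1 - 18\right) = 181 - -153 = 181 + 153 = 334$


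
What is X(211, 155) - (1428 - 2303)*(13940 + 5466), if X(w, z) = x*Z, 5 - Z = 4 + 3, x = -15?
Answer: 16980280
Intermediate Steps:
Z = -2 (Z = 5 - (4 + 3) = 5 - 1*7 = 5 - 7 = -2)
X(w, z) = 30 (X(w, z) = -15*(-2) = 30)
X(211, 155) - (1428 - 2303)*(13940 + 5466) = 30 - (1428 - 2303)*(13940 + 5466) = 30 - (-875)*19406 = 30 - 1*(-16980250) = 30 + 16980250 = 16980280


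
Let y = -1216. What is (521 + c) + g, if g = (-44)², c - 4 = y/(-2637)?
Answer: 6490873/2637 ≈ 2461.5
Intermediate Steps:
c = 11764/2637 (c = 4 - 1216/(-2637) = 4 - 1216*(-1/2637) = 4 + 1216/2637 = 11764/2637 ≈ 4.4611)
g = 1936
(521 + c) + g = (521 + 11764/2637) + 1936 = 1385641/2637 + 1936 = 6490873/2637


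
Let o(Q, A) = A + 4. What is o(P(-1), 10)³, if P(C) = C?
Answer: 2744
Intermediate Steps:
o(Q, A) = 4 + A
o(P(-1), 10)³ = (4 + 10)³ = 14³ = 2744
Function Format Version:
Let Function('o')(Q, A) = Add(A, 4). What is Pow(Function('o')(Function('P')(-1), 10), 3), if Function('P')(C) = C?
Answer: 2744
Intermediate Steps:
Function('o')(Q, A) = Add(4, A)
Pow(Function('o')(Function('P')(-1), 10), 3) = Pow(Add(4, 10), 3) = Pow(14, 3) = 2744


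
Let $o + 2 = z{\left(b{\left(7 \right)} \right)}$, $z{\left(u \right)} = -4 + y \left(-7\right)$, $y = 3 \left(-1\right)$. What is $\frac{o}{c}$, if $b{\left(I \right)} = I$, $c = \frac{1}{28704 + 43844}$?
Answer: $1088220$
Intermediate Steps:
$y = -3$
$c = \frac{1}{72548} \approx 1.3784 \cdot 10^{-5}$
$z{\left(u \right)} = 17$ ($z{\left(u \right)} = -4 - -21 = -4 + 21 = 17$)
$o = 15$ ($o = -2 + 17 = 15$)
$\frac{o}{c} = 15 \frac{1}{\frac{1}{72548}} = 15 \cdot 72548 = 1088220$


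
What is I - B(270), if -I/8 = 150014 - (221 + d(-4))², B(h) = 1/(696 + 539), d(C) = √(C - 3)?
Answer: -999658401/1235 + 3536*I*√7 ≈ -8.0944e+5 + 9355.4*I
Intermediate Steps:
d(C) = √(-3 + C)
B(h) = 1/1235
I = -1200112 + 8*(221 + I*√7)² (I = -8*(150014 - (221 + √(-3 - 4))²) = -8*(150014 - (221 + √(-7))²) = -8*(150014 - (221 + I*√7)²) = -1200112 + 8*(221 + I*√7)² ≈ -8.0944e+5 + 9355.4*I)
I - B(270) = (-809440 + 3536*I*√7) - 1*1/1235 = (-809440 + 3536*I*√7) - 1/1235 = -999658401/1235 + 3536*I*√7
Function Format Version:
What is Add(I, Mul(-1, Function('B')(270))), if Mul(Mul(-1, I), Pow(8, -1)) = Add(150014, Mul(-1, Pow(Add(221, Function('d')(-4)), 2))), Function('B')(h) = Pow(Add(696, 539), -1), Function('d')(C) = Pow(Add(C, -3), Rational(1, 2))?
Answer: Add(Rational(-999658401, 1235), Mul(3536, I, Pow(7, Rational(1, 2)))) ≈ Add(-8.0944e+5, Mul(9355.4, I))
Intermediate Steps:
Function('d')(C) = Pow(Add(-3, C), Rational(1, 2))
Function('B')(h) = Rational(1, 1235) (Function('B')(h) = Pow(1235, -1) = Rational(1, 1235))
I = Add(-1200112, Mul(8, Pow(Add(221, Mul(I, Pow(7, Rational(1, 2)))), 2))) (I = Mul(-8, Add(150014, Mul(-1, Pow(Add(221, Pow(Add(-3, -4), Rational(1, 2))), 2)))) = Mul(-8, Add(150014, Mul(-1, Pow(Add(221, Pow(-7, Rational(1, 2))), 2)))) = Mul(-8, Add(150014, Mul(-1, Pow(Add(221, Mul(I, Pow(7, Rational(1, 2)))), 2)))) = Add(-1200112, Mul(8, Pow(Add(221, Mul(I, Pow(7, Rational(1, 2)))), 2))) ≈ Add(-8.0944e+5, Mul(9355.4, I)))
Add(I, Mul(-1, Function('B')(270))) = Add(Add(-809440, Mul(3536, I, Pow(7, Rational(1, 2)))), Mul(-1, Rational(1, 1235))) = Add(Add(-809440, Mul(3536, I, Pow(7, Rational(1, 2)))), Rational(-1, 1235)) = Add(Rational(-999658401, 1235), Mul(3536, I, Pow(7, Rational(1, 2))))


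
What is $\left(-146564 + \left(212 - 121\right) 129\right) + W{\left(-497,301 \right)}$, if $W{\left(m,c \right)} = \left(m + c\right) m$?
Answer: $-37413$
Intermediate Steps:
$W{\left(m,c \right)} = m \left(c + m\right)$ ($W{\left(m,c \right)} = \left(c + m\right) m = m \left(c + m\right)$)
$\left(-146564 + \left(212 - 121\right) 129\right) + W{\left(-497,301 \right)} = \left(-146564 + \left(212 - 121\right) 129\right) - 497 \left(301 - 497\right) = \left(-146564 + 91 \cdot 129\right) - -97412 = \left(-146564 + 11739\right) + 97412 = -134825 + 97412 = -37413$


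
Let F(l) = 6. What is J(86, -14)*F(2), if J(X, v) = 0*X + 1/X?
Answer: 3/43 ≈ 0.069767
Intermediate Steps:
J(X, v) = 1/X (J(X, v) = 0 + 1/X = 1/X)
J(86, -14)*F(2) = 6/86 = (1/86)*6 = 3/43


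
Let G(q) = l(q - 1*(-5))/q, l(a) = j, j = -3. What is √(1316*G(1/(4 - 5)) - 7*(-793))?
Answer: √9499 ≈ 97.463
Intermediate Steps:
l(a) = -3
G(q) = -3/q
√(1316*G(1/(4 - 5)) - 7*(-793)) = √(1316*(-3/(1/(4 - 5))) - 7*(-793)) = √(1316*(-3/(1/(-1))) + 5551) = √(1316*(-3/(-1)) + 5551) = √(1316*(-3*(-1)) + 5551) = √(1316*3 + 5551) = √(3948 + 5551) = √9499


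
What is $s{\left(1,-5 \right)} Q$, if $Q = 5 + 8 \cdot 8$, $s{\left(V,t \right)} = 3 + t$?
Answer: $-138$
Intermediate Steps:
$Q = 69$ ($Q = 5 + 64 = 69$)
$s{\left(1,-5 \right)} Q = \left(3 - 5\right) 69 = \left(-2\right) 69 = -138$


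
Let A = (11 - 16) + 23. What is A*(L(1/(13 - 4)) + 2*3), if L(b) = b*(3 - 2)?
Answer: 110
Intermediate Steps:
L(b) = b (L(b) = b*1 = b)
A = 18 (A = -5 + 23 = 18)
A*(L(1/(13 - 4)) + 2*3) = 18*(1/(13 - 4) + 2*3) = 18*(1/9 + 6) = 18*(55/9) = 110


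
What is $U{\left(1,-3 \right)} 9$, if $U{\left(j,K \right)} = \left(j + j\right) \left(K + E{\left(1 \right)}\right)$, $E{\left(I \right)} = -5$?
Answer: $-144$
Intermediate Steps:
$U{\left(j,K \right)} = 2 j \left(-5 + K\right)$ ($U{\left(j,K \right)} = \left(j + j\right) \left(K - 5\right) = 2 j \left(-5 + K\right)$)
$U{\left(1,-3 \right)} 9 = 2 \cdot 1 \left(-5 - 3\right) 9 = 2 \cdot 1 \left(-8\right) 9 = \left(-16\right) 9 = -144$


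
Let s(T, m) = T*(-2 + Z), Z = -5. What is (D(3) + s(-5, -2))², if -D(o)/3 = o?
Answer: 676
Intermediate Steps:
D(o) = -3*o
s(T, m) = -7*T (s(T, m) = T*(-2 - 5) = T*(-7) = -7*T)
(D(3) + s(-5, -2))² = (-3*3 - 7*(-5))² = (-9 + 35)² = 26² = 676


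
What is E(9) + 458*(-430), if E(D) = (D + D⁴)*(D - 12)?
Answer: -216650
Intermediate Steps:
E(D) = (-12 + D)*(D + D⁴) (E(D) = (D + D⁴)*(-12 + D) = (-12 + D)*(D + D⁴))
E(9) + 458*(-430) = 9*(-12 + 9 + 9⁴ - 12*9³) + 458*(-430) = 9*(-12 + 9 + 6561 - 12*729) - 196940 = 9*(-12 + 9 + 6561 - 8748) - 196940 = 9*(-2190) - 196940 = -19710 - 196940 = -216650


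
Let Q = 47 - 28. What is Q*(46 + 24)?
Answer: 1330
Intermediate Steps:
Q = 19
Q*(46 + 24) = 19*(46 + 24) = 19*70 = 1330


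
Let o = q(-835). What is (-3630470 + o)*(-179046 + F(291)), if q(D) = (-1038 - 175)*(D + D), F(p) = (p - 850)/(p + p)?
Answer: 27870757829260/97 ≈ 2.8733e+11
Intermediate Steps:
F(p) = (-850 + p)/(2*p) (F(p) = (-850 + p)/((2*p)) = (-850 + p)*(1/(2*p)) = (-850 + p)/(2*p))
q(D) = -2426*D
o = 2025710 (o = -2426*(-835) = 2025710)
(-3630470 + o)*(-179046 + F(291)) = (-3630470 + 2025710)*(-179046 + (½)*(-850 + 291)/291) = -1604760*(-179046 + (½)*(1/291)*(-559)) = -1604760*(-179046 - 559/582) = -1604760*(-104205331/582) = 27870757829260/97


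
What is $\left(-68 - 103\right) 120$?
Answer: $-20520$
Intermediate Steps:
$\left(-68 - 103\right) 120 = \left(-171\right) 120 = -20520$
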